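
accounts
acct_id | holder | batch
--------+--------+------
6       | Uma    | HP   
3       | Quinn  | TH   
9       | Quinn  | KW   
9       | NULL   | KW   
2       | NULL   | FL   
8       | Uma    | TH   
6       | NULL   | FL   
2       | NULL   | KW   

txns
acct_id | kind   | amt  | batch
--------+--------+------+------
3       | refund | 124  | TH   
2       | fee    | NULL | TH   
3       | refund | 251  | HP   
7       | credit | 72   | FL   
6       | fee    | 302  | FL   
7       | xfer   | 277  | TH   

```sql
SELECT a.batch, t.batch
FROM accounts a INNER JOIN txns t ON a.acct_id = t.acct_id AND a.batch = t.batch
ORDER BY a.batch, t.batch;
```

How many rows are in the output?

INNER JOIN keeps only pairs where the ON condition holds.
Matching on a.acct_id = t.acct_id AND a.batch = t.batch.
- a[0] acct_id=6, batch=HP → no match; dropped.
- a[1] acct_id=3, batch=TH → 1 match(es) in t → 1 row(s).
- a[2] acct_id=9, batch=KW → no match; dropped.
- a[3] acct_id=9, batch=KW → no match; dropped.
- a[4] acct_id=2, batch=FL → no match; dropped.
- a[5] acct_id=8, batch=TH → no match; dropped.
- a[6] acct_id=6, batch=FL → 1 match(es) in t → 1 row(s).
- a[7] acct_id=2, batch=KW → no match; dropped.
Total: 2 rows.

2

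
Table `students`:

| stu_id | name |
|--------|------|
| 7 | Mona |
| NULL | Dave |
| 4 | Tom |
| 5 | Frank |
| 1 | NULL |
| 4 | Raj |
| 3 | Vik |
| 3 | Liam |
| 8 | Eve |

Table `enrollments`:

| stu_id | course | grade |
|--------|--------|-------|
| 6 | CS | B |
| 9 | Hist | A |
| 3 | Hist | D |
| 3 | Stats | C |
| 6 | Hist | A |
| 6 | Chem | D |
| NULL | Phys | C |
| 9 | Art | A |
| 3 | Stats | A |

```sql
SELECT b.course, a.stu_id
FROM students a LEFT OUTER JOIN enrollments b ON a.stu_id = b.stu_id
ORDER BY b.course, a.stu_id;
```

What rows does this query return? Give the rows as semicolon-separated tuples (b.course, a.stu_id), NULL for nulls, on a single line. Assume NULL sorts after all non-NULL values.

LEFT JOIN keeps every row from `students`; unmatched rows get NULL for `enrollments`'s columns.
Matching on a.stu_id = b.stu_id. A NULL in a compared column never satisfies the condition.
- a[0] stu_id=7 → no match; kept with NULLs on the b side.
- a[1] stu_id=NULL → no match; kept with NULLs on the b side.
- a[2] stu_id=4 → no match; kept with NULLs on the b side.
- a[3] stu_id=5 → no match; kept with NULLs on the b side.
- a[4] stu_id=1 → no match; kept with NULLs on the b side.
- a[5] stu_id=4 → no match; kept with NULLs on the b side.
- a[6] stu_id=3 → 3 match(es) in b → 3 row(s).
- a[7] stu_id=3 → 3 match(es) in b → 3 row(s).
- a[8] stu_id=8 → no match; kept with NULLs on the b side.

(Hist, 3); (Hist, 3); (Stats, 3); (Stats, 3); (Stats, 3); (Stats, 3); (NULL, 1); (NULL, 4); (NULL, 4); (NULL, 5); (NULL, 7); (NULL, 8); (NULL, NULL)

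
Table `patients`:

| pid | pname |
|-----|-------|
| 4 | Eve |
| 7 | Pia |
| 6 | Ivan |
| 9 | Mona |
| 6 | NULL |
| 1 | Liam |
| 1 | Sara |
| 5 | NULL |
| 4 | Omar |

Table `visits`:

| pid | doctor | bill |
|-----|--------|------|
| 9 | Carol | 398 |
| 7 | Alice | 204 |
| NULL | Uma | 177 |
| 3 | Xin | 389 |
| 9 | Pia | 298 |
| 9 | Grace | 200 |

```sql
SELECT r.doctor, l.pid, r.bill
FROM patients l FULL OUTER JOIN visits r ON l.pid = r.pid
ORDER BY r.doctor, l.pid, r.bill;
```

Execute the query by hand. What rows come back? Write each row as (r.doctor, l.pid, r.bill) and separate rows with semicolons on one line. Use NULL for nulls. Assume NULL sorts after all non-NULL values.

(Alice, 7, 204); (Carol, 9, 398); (Grace, 9, 200); (Pia, 9, 298); (Uma, NULL, 177); (Xin, NULL, 389); (NULL, 1, NULL); (NULL, 1, NULL); (NULL, 4, NULL); (NULL, 4, NULL); (NULL, 5, NULL); (NULL, 6, NULL); (NULL, 6, NULL)

FULL OUTER JOIN keeps every row from both sides; unmatched rows get NULL for the other side's columns.
Matching on l.pid = r.pid. A NULL in a compared column never satisfies the condition.
- l row (pid=4): no match → kept, r columns NULL.
- l row (pid=7): matches 1 r row(s) → 1 output row(s).
- l row (pid=6): no match → kept, r columns NULL.
- l row (pid=9): matches 3 r row(s) → 3 output row(s).
- l row (pid=6): no match → kept, r columns NULL.
- l row (pid=1): no match → kept, r columns NULL.
- l row (pid=1): no match → kept, r columns NULL.
- l row (pid=5): no match → kept, r columns NULL.
- l row (pid=4): no match → kept, r columns NULL.
- plus 2 unmatched r row(s), each kept with NULL l columns.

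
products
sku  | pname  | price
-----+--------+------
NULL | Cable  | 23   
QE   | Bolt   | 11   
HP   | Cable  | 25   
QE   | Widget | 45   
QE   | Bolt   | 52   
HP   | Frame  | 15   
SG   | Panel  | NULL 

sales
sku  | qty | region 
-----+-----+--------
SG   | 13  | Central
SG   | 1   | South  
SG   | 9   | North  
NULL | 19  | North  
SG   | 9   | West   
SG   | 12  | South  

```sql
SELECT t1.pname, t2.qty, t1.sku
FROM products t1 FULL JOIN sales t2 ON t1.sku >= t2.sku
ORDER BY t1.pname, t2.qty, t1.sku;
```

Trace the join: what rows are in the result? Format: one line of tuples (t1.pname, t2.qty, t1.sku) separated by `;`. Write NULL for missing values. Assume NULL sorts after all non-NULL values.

(Bolt, NULL, QE); (Bolt, NULL, QE); (Cable, NULL, HP); (Cable, NULL, NULL); (Frame, NULL, HP); (Panel, 1, SG); (Panel, 9, SG); (Panel, 9, SG); (Panel, 12, SG); (Panel, 13, SG); (Widget, NULL, QE); (NULL, 19, NULL)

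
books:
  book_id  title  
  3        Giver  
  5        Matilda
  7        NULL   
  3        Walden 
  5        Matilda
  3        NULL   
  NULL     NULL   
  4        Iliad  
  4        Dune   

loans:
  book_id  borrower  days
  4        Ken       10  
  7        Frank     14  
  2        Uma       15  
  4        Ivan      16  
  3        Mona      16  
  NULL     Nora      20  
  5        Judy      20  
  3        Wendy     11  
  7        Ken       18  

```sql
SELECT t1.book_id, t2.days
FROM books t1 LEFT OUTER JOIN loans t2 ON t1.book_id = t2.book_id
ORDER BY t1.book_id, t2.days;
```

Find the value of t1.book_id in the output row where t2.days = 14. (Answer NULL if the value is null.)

7

LEFT JOIN keeps every row from `books`; unmatched rows get NULL for `loans`'s columns.
Matching on t1.book_id = t2.book_id. A NULL in a compared column never satisfies the condition.
Matched pairs: 14; unmatched t1 rows kept: 1.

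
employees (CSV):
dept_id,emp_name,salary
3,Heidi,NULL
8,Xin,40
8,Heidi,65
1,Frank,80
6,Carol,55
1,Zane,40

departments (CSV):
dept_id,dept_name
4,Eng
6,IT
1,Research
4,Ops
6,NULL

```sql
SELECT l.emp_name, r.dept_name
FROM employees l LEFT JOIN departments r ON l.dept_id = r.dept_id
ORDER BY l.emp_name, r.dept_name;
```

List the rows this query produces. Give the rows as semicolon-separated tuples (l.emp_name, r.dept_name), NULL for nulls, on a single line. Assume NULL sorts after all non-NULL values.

LEFT JOIN keeps every row from `employees`; unmatched rows get NULL for `departments`'s columns.
Matching on l.dept_id = r.dept_id.
- dept_id=3: no r row matches, row kept with r columns NULL.
- dept_id=8: no r row matches, row kept with r columns NULL.
- dept_id=8: no r row matches, row kept with r columns NULL.
- dept_id=1: 1 matching r row(s), so 1 row(s) emitted.
- dept_id=6: 2 matching r row(s), so 2 row(s) emitted.
- dept_id=1: 1 matching r row(s), so 1 row(s) emitted.
After projecting and ordering:
l.emp_name | r.dept_name
Carol | IT
Carol | NULL
Frank | Research
Heidi | NULL
Heidi | NULL
Xin | NULL
Zane | Research

(Carol, IT); (Carol, NULL); (Frank, Research); (Heidi, NULL); (Heidi, NULL); (Xin, NULL); (Zane, Research)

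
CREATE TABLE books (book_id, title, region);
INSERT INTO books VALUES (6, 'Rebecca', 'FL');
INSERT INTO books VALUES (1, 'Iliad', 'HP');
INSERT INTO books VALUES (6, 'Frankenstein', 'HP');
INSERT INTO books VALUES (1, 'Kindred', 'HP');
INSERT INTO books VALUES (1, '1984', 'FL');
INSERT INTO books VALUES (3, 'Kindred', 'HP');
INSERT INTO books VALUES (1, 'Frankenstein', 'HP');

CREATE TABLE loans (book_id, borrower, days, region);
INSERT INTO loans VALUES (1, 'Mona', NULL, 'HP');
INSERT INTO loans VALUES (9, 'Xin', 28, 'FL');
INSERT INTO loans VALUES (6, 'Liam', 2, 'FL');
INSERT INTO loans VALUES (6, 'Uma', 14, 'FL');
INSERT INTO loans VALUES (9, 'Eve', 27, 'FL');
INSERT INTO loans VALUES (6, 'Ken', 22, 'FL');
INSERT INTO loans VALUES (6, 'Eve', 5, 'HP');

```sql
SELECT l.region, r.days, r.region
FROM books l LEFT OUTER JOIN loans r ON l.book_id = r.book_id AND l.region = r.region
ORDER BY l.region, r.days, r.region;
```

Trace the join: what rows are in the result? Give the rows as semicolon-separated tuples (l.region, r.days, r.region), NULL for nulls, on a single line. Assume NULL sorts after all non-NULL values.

LEFT JOIN keeps every row from `books`; unmatched rows get NULL for `loans`'s columns.
Matching on l.book_id = r.book_id AND l.region = r.region.
Matched pairs: 7; unmatched l rows kept: 2.

(FL, 2, FL); (FL, 14, FL); (FL, 22, FL); (FL, NULL, NULL); (HP, 5, HP); (HP, NULL, HP); (HP, NULL, HP); (HP, NULL, HP); (HP, NULL, NULL)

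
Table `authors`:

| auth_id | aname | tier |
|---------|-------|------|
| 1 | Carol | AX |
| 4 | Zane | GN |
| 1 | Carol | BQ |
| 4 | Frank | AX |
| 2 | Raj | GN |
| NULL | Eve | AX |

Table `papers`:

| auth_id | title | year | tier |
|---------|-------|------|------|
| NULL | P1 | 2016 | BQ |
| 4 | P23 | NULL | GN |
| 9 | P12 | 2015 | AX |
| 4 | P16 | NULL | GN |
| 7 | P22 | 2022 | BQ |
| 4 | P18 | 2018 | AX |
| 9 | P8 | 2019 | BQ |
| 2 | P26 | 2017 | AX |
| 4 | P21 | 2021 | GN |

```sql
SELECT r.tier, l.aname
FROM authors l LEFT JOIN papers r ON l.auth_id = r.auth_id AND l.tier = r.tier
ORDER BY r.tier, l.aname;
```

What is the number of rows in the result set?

LEFT JOIN keeps every row from `authors`; unmatched rows get NULL for `papers`'s columns.
Matching on l.auth_id = r.auth_id AND l.tier = r.tier. A NULL in a compared column never satisfies the condition.
Matched pairs: 4; unmatched l rows kept: 4.
Total: 4 matched + 4 padded = 8 rows.

8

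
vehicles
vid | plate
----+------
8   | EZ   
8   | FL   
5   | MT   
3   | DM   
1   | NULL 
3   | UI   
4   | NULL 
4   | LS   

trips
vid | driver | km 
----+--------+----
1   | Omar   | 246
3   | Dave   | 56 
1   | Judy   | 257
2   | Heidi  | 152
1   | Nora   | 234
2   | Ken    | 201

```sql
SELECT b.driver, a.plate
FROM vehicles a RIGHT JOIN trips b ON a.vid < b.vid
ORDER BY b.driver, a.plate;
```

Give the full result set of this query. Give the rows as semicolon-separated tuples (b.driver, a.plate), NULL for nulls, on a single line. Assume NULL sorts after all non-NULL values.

(Dave, NULL); (Heidi, NULL); (Judy, NULL); (Ken, NULL); (Nora, NULL); (Omar, NULL)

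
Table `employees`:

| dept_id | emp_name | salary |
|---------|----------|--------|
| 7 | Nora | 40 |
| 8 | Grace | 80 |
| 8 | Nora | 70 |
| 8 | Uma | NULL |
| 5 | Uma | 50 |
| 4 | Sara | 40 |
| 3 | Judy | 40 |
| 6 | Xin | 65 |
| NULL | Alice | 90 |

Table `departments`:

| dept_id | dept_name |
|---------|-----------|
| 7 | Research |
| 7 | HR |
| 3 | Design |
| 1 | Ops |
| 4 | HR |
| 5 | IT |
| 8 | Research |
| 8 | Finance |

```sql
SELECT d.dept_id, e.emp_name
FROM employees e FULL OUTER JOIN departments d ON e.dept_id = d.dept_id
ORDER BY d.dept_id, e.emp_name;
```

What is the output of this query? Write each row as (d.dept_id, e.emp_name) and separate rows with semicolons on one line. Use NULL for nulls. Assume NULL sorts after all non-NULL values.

FULL OUTER JOIN keeps every row from both sides; unmatched rows get NULL for the other side's columns.
Matching on e.dept_id = d.dept_id. A NULL in a compared column never satisfies the condition.
Matched pairs: 11; unmatched e rows kept: 2; unmatched d rows kept: 1.

(1, NULL); (3, Judy); (4, Sara); (5, Uma); (7, Nora); (7, Nora); (8, Grace); (8, Grace); (8, Nora); (8, Nora); (8, Uma); (8, Uma); (NULL, Alice); (NULL, Xin)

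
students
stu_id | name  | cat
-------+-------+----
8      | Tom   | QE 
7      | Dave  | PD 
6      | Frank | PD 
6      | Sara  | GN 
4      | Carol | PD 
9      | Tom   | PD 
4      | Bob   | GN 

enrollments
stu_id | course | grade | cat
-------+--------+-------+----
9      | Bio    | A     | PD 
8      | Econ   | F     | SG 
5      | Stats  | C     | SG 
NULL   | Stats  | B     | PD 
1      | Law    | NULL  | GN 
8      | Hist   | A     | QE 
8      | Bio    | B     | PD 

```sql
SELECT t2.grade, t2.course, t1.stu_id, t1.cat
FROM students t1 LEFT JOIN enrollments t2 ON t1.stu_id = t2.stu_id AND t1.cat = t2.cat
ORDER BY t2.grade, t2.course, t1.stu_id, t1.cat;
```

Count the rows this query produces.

7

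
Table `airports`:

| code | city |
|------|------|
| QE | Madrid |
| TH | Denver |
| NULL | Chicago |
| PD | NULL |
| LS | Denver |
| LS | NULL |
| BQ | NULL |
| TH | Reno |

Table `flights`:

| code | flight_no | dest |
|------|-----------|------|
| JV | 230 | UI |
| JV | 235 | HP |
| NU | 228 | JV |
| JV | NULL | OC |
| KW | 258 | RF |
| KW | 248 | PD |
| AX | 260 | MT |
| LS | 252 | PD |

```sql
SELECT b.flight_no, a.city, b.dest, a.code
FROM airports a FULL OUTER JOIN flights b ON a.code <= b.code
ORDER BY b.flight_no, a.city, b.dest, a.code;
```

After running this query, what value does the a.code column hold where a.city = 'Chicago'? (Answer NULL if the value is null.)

FULL OUTER JOIN keeps every row from both sides; unmatched rows get NULL for the other side's columns.
Matching on a.code <= b.code. A NULL in a compared column never satisfies the condition.
- a (code=QE) has no partner → padded with NULL.
- a (code=TH) has no partner → padded with NULL.
- a (code=NULL) has no partner → padded with NULL.
- a (code=PD) has no partner → padded with NULL.
- a (code=LS) pairs with 2 row(s) of b.
- a (code=LS) pairs with 2 row(s) of b.
- a (code=BQ) pairs with 7 row(s) of b.
- a (code=TH) has no partner → padded with NULL.
- plus 1 unmatched b row(s), each kept with NULL a columns.

NULL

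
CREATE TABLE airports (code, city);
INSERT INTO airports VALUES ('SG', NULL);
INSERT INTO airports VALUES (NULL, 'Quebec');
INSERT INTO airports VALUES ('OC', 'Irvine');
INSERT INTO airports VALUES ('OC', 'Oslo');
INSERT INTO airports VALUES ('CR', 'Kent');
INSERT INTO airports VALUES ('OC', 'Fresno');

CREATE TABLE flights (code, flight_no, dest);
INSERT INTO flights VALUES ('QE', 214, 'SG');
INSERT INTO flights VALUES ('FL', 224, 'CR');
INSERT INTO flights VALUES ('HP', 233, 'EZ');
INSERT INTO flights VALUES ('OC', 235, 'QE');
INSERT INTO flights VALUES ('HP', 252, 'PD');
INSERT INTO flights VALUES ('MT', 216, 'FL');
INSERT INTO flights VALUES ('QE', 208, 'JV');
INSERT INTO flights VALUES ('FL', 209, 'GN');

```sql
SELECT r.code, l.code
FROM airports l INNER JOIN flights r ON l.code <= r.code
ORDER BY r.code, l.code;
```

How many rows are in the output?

17

INNER JOIN keeps only pairs where the ON condition holds.
Matching on l.code <= r.code. A NULL in a compared column never satisfies the condition.
- l (code=SG) has no partner → excluded.
- l (code=NULL) has no partner → excluded.
- l (code=OC) pairs with 3 row(s) of r.
- l (code=OC) pairs with 3 row(s) of r.
- l (code=CR) pairs with 8 row(s) of r.
- l (code=OC) pairs with 3 row(s) of r.
Total: 17 rows.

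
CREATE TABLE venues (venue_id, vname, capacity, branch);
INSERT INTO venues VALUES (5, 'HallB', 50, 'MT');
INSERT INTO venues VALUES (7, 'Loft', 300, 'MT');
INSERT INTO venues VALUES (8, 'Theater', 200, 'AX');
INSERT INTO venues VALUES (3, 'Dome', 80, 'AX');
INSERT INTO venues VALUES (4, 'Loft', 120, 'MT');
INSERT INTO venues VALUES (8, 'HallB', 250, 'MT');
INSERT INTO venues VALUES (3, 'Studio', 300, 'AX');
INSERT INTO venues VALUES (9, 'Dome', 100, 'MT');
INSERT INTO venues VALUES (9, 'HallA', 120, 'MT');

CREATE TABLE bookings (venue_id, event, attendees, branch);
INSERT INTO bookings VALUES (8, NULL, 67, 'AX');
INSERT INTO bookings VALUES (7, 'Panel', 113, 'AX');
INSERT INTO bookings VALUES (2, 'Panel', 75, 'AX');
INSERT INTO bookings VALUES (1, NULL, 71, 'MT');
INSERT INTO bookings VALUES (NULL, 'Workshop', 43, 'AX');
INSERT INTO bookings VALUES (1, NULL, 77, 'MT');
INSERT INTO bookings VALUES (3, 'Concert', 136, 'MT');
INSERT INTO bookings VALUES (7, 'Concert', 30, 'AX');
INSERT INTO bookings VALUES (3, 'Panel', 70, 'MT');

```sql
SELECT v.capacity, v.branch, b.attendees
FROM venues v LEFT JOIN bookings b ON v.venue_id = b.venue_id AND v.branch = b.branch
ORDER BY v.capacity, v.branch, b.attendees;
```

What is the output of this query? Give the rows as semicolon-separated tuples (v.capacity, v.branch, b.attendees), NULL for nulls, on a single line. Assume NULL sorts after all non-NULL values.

(50, MT, NULL); (80, AX, NULL); (100, MT, NULL); (120, MT, NULL); (120, MT, NULL); (200, AX, 67); (250, MT, NULL); (300, AX, NULL); (300, MT, NULL)

LEFT JOIN keeps every row from `venues`; unmatched rows get NULL for `bookings`'s columns.
Matching on v.venue_id = b.venue_id AND v.branch = b.branch. A NULL in a compared column never satisfies the condition.
Matched pairs: 1; unmatched v rows kept: 8.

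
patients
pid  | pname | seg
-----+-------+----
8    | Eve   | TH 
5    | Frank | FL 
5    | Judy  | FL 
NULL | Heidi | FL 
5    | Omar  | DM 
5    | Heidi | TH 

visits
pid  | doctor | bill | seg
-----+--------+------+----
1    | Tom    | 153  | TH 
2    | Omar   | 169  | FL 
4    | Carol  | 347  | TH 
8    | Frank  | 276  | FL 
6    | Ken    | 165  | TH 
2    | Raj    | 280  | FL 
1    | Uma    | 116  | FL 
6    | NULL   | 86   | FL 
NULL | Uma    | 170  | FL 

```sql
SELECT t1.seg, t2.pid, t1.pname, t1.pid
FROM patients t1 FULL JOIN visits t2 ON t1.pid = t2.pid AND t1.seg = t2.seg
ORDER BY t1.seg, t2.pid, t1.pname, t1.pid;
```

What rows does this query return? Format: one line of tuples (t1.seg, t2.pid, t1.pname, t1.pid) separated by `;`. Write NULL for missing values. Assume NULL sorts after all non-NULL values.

(DM, NULL, Omar, 5); (FL, NULL, Frank, 5); (FL, NULL, Heidi, NULL); (FL, NULL, Judy, 5); (TH, NULL, Eve, 8); (TH, NULL, Heidi, 5); (NULL, 1, NULL, NULL); (NULL, 1, NULL, NULL); (NULL, 2, NULL, NULL); (NULL, 2, NULL, NULL); (NULL, 4, NULL, NULL); (NULL, 6, NULL, NULL); (NULL, 6, NULL, NULL); (NULL, 8, NULL, NULL); (NULL, NULL, NULL, NULL)

FULL OUTER JOIN keeps every row from both sides; unmatched rows get NULL for the other side's columns.
Matching on t1.pid = t2.pid AND t1.seg = t2.seg. A NULL in a compared column never satisfies the condition.
Matched pairs: 0; unmatched t1 rows kept: 6; unmatched t2 rows kept: 9.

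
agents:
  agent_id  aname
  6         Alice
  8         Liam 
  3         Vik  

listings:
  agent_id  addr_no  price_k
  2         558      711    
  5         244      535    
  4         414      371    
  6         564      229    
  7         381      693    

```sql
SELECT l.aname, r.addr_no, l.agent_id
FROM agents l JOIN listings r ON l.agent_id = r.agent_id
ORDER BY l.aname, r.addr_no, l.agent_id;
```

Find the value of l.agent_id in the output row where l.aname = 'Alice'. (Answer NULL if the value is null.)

INNER JOIN keeps only pairs where the ON condition holds.
Matching on l.agent_id = r.agent_id.
Matched pairs: 1.

6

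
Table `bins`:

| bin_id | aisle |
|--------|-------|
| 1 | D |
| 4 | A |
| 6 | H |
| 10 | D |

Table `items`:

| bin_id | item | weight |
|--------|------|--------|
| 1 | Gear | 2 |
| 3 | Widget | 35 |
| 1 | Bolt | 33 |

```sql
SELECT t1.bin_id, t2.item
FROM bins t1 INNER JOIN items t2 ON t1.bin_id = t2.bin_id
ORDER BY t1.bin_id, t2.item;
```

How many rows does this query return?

2

INNER JOIN keeps only pairs where the ON condition holds.
Matching on t1.bin_id = t2.bin_id.
Matched pairs: 2.
Total: 2 rows.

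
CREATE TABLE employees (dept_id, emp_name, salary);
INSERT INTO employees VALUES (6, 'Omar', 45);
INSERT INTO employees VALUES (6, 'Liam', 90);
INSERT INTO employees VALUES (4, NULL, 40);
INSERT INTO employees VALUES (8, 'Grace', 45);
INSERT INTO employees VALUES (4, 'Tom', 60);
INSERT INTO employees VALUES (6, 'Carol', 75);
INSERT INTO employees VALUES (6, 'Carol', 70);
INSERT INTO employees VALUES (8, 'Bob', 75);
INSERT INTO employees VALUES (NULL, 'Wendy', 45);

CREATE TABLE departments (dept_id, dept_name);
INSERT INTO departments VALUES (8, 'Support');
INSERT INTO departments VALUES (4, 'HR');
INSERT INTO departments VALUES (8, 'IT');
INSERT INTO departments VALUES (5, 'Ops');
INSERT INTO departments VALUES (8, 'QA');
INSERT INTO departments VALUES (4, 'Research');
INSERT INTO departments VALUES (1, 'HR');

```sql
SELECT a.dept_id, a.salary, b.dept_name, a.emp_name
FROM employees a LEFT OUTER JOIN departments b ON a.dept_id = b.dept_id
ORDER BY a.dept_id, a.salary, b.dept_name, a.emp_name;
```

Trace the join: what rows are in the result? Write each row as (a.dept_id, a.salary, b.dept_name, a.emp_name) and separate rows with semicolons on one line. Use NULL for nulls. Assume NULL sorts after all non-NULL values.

(4, 40, HR, NULL); (4, 40, Research, NULL); (4, 60, HR, Tom); (4, 60, Research, Tom); (6, 45, NULL, Omar); (6, 70, NULL, Carol); (6, 75, NULL, Carol); (6, 90, NULL, Liam); (8, 45, IT, Grace); (8, 45, QA, Grace); (8, 45, Support, Grace); (8, 75, IT, Bob); (8, 75, QA, Bob); (8, 75, Support, Bob); (NULL, 45, NULL, Wendy)

LEFT JOIN keeps every row from `employees`; unmatched rows get NULL for `departments`'s columns.
Matching on a.dept_id = b.dept_id. A NULL in a compared column never satisfies the condition.
- a[0] dept_id=6 → no match; kept with NULLs on the b side.
- a[1] dept_id=6 → no match; kept with NULLs on the b side.
- a[2] dept_id=4 → 2 match(es) in b → 2 row(s).
- a[3] dept_id=8 → 3 match(es) in b → 3 row(s).
- a[4] dept_id=4 → 2 match(es) in b → 2 row(s).
- a[5] dept_id=6 → no match; kept with NULLs on the b side.
- a[6] dept_id=6 → no match; kept with NULLs on the b side.
- a[7] dept_id=8 → 3 match(es) in b → 3 row(s).
- a[8] dept_id=NULL → no match; kept with NULLs on the b side.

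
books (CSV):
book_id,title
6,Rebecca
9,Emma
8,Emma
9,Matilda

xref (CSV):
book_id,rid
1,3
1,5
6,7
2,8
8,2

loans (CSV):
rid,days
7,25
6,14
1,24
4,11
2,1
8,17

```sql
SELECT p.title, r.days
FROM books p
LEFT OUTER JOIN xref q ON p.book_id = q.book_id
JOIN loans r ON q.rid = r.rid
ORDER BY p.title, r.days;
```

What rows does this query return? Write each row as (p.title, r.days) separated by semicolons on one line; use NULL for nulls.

(Emma, 1); (Rebecca, 25)

Evaluate left to right. First `books p LEFT JOIN xref q` on book_id: 4 row(s).
Then INNER JOIN `loans r` on rid: keep only rows whose q.rid appears in r.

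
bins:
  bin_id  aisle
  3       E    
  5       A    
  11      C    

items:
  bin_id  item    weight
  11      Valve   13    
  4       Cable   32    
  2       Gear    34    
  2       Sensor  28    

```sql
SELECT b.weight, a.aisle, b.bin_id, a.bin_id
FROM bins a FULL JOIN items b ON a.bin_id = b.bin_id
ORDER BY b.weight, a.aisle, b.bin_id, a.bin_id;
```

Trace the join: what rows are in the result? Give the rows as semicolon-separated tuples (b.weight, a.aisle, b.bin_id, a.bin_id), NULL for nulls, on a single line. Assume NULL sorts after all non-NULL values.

(13, C, 11, 11); (28, NULL, 2, NULL); (32, NULL, 4, NULL); (34, NULL, 2, NULL); (NULL, A, NULL, 5); (NULL, E, NULL, 3)

FULL OUTER JOIN keeps every row from both sides; unmatched rows get NULL for the other side's columns.
Matching on a.bin_id = b.bin_id.
Matched pairs: 1; unmatched a rows kept: 2; unmatched b rows kept: 3.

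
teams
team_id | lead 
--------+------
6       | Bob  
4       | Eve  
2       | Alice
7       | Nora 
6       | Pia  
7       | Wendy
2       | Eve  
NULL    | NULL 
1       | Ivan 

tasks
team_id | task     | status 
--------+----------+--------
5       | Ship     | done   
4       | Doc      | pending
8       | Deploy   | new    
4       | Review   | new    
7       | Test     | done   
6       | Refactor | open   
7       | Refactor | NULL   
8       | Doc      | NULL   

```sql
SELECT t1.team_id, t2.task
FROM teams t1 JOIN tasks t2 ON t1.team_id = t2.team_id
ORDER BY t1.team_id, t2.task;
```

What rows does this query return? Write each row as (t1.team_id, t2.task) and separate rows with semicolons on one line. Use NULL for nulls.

INNER JOIN keeps only pairs where the ON condition holds.
Matching on t1.team_id = t2.team_id. A NULL in a compared column never satisfies the condition.
- t1 row (team_id=6): matches 1 t2 row(s) → 1 output row(s).
- t1 row (team_id=4): matches 2 t2 row(s) → 2 output row(s).
- t1 row (team_id=2): no match → dropped.
- t1 row (team_id=7): matches 2 t2 row(s) → 2 output row(s).
- t1 row (team_id=6): matches 1 t2 row(s) → 1 output row(s).
- t1 row (team_id=7): matches 2 t2 row(s) → 2 output row(s).
- t1 row (team_id=2): no match → dropped.
- t1 row (team_id=NULL): no match → dropped.
- t1 row (team_id=1): no match → dropped.
After projecting and ordering:
t1.team_id | t2.task
4 | Doc
4 | Review
6 | Refactor
6 | Refactor
7 | Refactor
7 | Refactor
7 | Test
7 | Test

(4, Doc); (4, Review); (6, Refactor); (6, Refactor); (7, Refactor); (7, Refactor); (7, Test); (7, Test)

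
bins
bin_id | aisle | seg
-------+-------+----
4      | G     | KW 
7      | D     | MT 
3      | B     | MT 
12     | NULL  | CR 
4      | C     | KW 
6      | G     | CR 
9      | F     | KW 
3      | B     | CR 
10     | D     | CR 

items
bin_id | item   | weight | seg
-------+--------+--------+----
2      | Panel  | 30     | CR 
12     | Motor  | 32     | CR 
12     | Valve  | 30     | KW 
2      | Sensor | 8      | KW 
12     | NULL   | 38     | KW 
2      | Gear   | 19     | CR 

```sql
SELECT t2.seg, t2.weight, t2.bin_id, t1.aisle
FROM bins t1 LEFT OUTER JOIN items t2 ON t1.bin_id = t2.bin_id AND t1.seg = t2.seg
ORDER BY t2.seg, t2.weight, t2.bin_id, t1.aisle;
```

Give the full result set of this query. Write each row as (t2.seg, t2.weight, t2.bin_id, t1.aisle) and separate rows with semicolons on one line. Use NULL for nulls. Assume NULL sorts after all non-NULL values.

(CR, 32, 12, NULL); (NULL, NULL, NULL, B); (NULL, NULL, NULL, B); (NULL, NULL, NULL, C); (NULL, NULL, NULL, D); (NULL, NULL, NULL, D); (NULL, NULL, NULL, F); (NULL, NULL, NULL, G); (NULL, NULL, NULL, G)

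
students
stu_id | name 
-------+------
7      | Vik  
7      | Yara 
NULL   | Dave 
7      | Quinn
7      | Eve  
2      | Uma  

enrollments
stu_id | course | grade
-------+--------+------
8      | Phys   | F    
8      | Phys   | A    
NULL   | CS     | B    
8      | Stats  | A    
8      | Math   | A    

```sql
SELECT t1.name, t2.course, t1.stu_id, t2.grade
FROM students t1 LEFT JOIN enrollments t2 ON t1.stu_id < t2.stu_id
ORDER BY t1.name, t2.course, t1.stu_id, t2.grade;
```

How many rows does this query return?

LEFT JOIN keeps every row from `students`; unmatched rows get NULL for `enrollments`'s columns.
Matching on t1.stu_id < t2.stu_id. A NULL in a compared column never satisfies the condition.
Matched pairs: 20; unmatched t1 rows kept: 1.
Total: 20 matched + 1 padded = 21 rows.

21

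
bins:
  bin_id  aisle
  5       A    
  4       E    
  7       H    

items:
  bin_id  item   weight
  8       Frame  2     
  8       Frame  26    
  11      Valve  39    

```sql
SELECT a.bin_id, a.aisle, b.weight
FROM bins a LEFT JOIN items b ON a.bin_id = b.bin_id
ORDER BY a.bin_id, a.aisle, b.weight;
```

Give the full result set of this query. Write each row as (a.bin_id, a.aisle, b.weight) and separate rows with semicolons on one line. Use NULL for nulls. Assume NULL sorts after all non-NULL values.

(4, E, NULL); (5, A, NULL); (7, H, NULL)

LEFT JOIN keeps every row from `bins`; unmatched rows get NULL for `items`'s columns.
Matching on a.bin_id = b.bin_id.
Matched pairs: 0; unmatched a rows kept: 3.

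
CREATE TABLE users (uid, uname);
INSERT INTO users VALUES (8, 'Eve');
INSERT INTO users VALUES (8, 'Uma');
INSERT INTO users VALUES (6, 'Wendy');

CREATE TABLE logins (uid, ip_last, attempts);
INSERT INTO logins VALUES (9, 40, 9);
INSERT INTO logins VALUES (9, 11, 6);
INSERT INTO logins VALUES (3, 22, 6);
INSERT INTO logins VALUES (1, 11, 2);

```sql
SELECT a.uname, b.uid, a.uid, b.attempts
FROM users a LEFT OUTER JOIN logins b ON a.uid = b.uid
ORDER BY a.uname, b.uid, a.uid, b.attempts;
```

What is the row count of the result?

3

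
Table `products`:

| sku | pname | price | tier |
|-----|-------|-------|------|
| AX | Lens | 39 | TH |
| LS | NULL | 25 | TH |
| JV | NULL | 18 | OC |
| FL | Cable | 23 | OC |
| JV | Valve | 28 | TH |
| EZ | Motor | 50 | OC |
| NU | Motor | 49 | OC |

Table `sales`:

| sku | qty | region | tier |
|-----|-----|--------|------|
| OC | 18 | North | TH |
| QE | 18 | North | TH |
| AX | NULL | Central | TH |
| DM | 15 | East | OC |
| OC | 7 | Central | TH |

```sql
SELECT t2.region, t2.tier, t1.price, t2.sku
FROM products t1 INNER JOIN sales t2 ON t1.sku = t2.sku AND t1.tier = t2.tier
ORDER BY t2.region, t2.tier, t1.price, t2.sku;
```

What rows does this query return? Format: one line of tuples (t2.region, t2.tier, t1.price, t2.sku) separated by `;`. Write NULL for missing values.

(Central, TH, 39, AX)

INNER JOIN keeps only pairs where the ON condition holds.
Matching on t1.sku = t2.sku AND t1.tier = t2.tier.
- t1[0] sku=AX, tier=TH → 1 match(es) in t2 → 1 row(s).
- t1[1] sku=LS, tier=TH → no match; dropped.
- t1[2] sku=JV, tier=OC → no match; dropped.
- t1[3] sku=FL, tier=OC → no match; dropped.
- t1[4] sku=JV, tier=TH → no match; dropped.
- t1[5] sku=EZ, tier=OC → no match; dropped.
- t1[6] sku=NU, tier=OC → no match; dropped.
After projecting and ordering:
t2.region | t2.tier | t1.price | t2.sku
Central | TH | 39 | AX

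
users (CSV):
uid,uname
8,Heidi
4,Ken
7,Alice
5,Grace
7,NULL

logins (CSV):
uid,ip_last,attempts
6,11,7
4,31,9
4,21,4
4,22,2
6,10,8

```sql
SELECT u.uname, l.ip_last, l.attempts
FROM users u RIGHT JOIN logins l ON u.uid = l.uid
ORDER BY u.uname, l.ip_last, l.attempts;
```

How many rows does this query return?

5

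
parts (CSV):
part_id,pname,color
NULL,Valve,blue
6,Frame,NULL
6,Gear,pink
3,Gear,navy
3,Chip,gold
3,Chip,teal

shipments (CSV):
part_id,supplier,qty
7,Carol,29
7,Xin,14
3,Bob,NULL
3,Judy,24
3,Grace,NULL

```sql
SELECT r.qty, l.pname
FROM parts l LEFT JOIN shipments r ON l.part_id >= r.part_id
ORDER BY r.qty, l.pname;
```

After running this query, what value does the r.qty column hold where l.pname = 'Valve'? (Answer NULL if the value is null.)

NULL

LEFT JOIN keeps every row from `parts`; unmatched rows get NULL for `shipments`'s columns.
Matching on l.part_id >= r.part_id. A NULL in a compared column never satisfies the condition.
- l (part_id=NULL) has no partner → padded with NULL.
- l (part_id=6) pairs with 3 row(s) of r.
- l (part_id=6) pairs with 3 row(s) of r.
- l (part_id=3) pairs with 3 row(s) of r.
- l (part_id=3) pairs with 3 row(s) of r.
- l (part_id=3) pairs with 3 row(s) of r.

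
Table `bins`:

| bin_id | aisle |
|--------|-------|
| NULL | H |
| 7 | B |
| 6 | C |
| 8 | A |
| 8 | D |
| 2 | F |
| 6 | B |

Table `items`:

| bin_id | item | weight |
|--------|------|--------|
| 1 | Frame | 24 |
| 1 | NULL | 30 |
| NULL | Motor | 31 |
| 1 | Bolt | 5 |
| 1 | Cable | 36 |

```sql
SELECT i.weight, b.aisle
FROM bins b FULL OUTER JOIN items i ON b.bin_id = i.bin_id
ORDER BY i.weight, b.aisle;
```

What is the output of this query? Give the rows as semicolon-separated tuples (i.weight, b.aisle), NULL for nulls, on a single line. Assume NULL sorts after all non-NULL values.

FULL OUTER JOIN keeps every row from both sides; unmatched rows get NULL for the other side's columns.
Matching on b.bin_id = i.bin_id. A NULL in a compared column never satisfies the condition.
- b row (bin_id=NULL): no match → kept, i columns NULL.
- b row (bin_id=7): no match → kept, i columns NULL.
- b row (bin_id=6): no match → kept, i columns NULL.
- b row (bin_id=8): no match → kept, i columns NULL.
- b row (bin_id=8): no match → kept, i columns NULL.
- b row (bin_id=2): no match → kept, i columns NULL.
- b row (bin_id=6): no match → kept, i columns NULL.
- 5 i row(s) had no b match → kept, b columns NULL.

(5, NULL); (24, NULL); (30, NULL); (31, NULL); (36, NULL); (NULL, A); (NULL, B); (NULL, B); (NULL, C); (NULL, D); (NULL, F); (NULL, H)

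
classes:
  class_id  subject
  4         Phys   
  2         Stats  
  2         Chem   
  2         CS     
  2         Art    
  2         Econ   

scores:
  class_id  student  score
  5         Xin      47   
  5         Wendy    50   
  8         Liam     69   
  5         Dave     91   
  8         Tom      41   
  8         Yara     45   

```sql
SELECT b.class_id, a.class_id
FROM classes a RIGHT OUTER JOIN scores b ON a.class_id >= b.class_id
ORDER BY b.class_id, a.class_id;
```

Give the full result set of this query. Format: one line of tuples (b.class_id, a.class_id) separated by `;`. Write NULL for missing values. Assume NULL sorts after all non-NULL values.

RIGHT JOIN keeps every row from `scores`; unmatched rows get NULL for `classes`'s columns.
Matching on a.class_id >= b.class_id.
Matched pairs: 0; unmatched b rows kept: 6.

(5, NULL); (5, NULL); (5, NULL); (8, NULL); (8, NULL); (8, NULL)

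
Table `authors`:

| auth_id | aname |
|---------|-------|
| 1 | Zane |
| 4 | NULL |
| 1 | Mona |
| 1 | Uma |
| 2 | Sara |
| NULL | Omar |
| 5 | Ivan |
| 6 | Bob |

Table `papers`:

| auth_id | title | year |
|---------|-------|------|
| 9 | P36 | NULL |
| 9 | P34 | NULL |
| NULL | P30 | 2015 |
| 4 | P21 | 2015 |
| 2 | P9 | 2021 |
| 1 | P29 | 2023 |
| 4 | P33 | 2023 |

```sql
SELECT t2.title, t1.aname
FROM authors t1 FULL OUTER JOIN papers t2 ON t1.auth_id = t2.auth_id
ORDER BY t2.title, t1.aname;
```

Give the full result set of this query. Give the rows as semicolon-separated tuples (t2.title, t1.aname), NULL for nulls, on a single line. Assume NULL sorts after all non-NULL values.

FULL OUTER JOIN keeps every row from both sides; unmatched rows get NULL for the other side's columns.
Matching on t1.auth_id = t2.auth_id. A NULL in a compared column never satisfies the condition.
- t1 (auth_id=1) pairs with 1 row(s) of t2.
- t1 (auth_id=4) pairs with 2 row(s) of t2.
- t1 (auth_id=1) pairs with 1 row(s) of t2.
- t1 (auth_id=1) pairs with 1 row(s) of t2.
- t1 (auth_id=2) pairs with 1 row(s) of t2.
- t1 (auth_id=NULL) has no partner → padded with NULL.
- t1 (auth_id=5) has no partner → padded with NULL.
- t1 (auth_id=6) has no partner → padded with NULL.
- 3 row(s) from t2 found no t1 partner → padded with NULL.

(P21, NULL); (P29, Mona); (P29, Uma); (P29, Zane); (P30, NULL); (P33, NULL); (P34, NULL); (P36, NULL); (P9, Sara); (NULL, Bob); (NULL, Ivan); (NULL, Omar)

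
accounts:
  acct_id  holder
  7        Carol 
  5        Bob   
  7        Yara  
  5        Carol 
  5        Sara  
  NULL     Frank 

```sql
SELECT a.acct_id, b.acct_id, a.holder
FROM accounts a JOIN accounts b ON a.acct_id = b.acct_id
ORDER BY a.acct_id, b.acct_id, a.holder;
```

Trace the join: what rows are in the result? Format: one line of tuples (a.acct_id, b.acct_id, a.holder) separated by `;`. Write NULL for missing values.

(5, 5, Bob); (5, 5, Bob); (5, 5, Bob); (5, 5, Carol); (5, 5, Carol); (5, 5, Carol); (5, 5, Sara); (5, 5, Sara); (5, 5, Sara); (7, 7, Carol); (7, 7, Carol); (7, 7, Yara); (7, 7, Yara)

INNER JOIN keeps only pairs where the ON condition holds.
Matching on a.acct_id = b.acct_id. A NULL in a compared column never satisfies the condition.
- a row (acct_id=7): matches 2 b row(s) → 2 output row(s).
- a row (acct_id=5): matches 3 b row(s) → 3 output row(s).
- a row (acct_id=7): matches 2 b row(s) → 2 output row(s).
- a row (acct_id=5): matches 3 b row(s) → 3 output row(s).
- a row (acct_id=5): matches 3 b row(s) → 3 output row(s).
- a row (acct_id=NULL): no match → dropped.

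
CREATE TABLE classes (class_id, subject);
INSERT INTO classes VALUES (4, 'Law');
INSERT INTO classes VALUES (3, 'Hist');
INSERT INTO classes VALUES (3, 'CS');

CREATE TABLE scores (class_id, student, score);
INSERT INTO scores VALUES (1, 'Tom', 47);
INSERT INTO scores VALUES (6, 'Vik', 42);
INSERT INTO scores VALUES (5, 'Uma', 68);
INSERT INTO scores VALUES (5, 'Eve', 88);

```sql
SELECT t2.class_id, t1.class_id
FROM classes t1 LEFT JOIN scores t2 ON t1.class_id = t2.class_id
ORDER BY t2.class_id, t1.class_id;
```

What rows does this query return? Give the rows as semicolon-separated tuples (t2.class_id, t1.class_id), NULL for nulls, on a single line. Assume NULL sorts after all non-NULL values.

LEFT JOIN keeps every row from `classes`; unmatched rows get NULL for `scores`'s columns.
Matching on t1.class_id = t2.class_id.
Matched pairs: 0; unmatched t1 rows kept: 3.

(NULL, 3); (NULL, 3); (NULL, 4)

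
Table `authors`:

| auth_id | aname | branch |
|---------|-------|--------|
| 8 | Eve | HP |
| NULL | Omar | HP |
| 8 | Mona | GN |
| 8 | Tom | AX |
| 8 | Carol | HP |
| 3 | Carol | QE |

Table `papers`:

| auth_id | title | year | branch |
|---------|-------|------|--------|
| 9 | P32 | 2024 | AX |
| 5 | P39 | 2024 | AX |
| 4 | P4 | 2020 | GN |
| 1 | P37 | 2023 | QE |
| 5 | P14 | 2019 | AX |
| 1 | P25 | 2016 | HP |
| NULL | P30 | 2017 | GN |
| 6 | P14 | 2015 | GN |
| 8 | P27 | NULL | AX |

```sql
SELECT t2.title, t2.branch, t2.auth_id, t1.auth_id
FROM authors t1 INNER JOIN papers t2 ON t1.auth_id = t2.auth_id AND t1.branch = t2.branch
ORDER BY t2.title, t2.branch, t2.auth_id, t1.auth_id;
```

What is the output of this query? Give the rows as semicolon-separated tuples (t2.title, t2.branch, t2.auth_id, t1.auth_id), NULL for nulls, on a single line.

INNER JOIN keeps only pairs where the ON condition holds.
Matching on t1.auth_id = t2.auth_id AND t1.branch = t2.branch. A NULL in a compared column never satisfies the condition.
- t1[0] auth_id=8, branch=HP → no match; dropped.
- t1[1] auth_id=NULL, branch=HP → no match; dropped.
- t1[2] auth_id=8, branch=GN → no match; dropped.
- t1[3] auth_id=8, branch=AX → 1 match(es) in t2 → 1 row(s).
- t1[4] auth_id=8, branch=HP → no match; dropped.
- t1[5] auth_id=3, branch=QE → no match; dropped.
After projecting and ordering:
t2.title | t2.branch | t2.auth_id | t1.auth_id
P27 | AX | 8 | 8

(P27, AX, 8, 8)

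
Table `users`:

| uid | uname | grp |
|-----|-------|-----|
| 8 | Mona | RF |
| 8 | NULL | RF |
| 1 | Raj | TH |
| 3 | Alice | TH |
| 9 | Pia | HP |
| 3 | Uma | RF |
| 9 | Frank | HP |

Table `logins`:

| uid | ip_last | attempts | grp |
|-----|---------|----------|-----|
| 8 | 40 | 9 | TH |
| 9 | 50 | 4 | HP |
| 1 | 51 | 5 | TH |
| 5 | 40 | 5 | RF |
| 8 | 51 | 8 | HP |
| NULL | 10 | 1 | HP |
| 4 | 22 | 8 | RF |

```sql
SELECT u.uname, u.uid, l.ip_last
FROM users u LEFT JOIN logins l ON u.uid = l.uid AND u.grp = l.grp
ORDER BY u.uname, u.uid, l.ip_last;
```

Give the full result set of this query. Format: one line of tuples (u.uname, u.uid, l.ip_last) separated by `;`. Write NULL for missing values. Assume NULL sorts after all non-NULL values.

(Alice, 3, NULL); (Frank, 9, 50); (Mona, 8, NULL); (Pia, 9, 50); (Raj, 1, 51); (Uma, 3, NULL); (NULL, 8, NULL)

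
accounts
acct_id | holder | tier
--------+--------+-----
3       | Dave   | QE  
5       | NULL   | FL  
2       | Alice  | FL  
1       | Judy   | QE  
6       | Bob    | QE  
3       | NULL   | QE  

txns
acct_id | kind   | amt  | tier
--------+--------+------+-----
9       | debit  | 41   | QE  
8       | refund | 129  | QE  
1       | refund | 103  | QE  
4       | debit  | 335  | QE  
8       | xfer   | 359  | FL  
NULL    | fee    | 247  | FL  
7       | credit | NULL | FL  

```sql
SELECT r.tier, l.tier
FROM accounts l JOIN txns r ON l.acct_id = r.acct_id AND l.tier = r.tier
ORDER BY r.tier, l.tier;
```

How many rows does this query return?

1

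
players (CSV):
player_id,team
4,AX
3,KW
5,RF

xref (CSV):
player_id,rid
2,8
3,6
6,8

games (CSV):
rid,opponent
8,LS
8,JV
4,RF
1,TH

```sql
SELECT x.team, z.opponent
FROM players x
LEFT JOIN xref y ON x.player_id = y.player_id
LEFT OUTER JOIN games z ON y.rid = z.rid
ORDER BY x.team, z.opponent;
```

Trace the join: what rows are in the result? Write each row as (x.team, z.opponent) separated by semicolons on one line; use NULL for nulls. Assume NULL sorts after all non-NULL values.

Evaluate left to right. First `players x LEFT JOIN xref y` on player_id: 3 row(s).
Then LEFT JOIN `games z` on rid: each of those 3 rows is kept; rows whose y.rid has no match in z get NULL for z's columns.

(AX, NULL); (KW, NULL); (RF, NULL)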